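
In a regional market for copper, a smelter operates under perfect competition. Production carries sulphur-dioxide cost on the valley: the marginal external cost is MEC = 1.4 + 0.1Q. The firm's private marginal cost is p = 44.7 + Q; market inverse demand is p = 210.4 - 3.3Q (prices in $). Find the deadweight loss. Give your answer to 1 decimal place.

DWL = $3.1

Market equilibrium (private): 44.7 + Q = 210.4 - 3.3Q → Q_m = 38.5349.
Social marginal cost = private MC + MEC = 46.1 + 1.1Q.
Set SMC = demand: 46.1 + 1.1Q = 210.4 - 3.3Q → Q* = 37.3409.
The welfare-loss triangle has base |Q_m − Q*| and height MEC(Q_m) (the vertical gap between SMC and demand is zero at Q* and MEC at Q_m).
DWL = ½ × 1.1940 × 5.2535 = 3.1363.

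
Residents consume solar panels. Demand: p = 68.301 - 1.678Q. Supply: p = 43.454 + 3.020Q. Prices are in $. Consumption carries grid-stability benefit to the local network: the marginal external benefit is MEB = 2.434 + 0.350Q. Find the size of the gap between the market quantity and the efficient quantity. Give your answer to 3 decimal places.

Market equilibrium (private): 43.454 + 3.020Q = 68.301 - 1.678Q → Q_m = 5.2888.
Social marginal benefit = demand + MEB = 70.735 - 1.328Q.
Set SMB = MC: 70.735 - 1.328Q = 43.454 + 3.020Q → Q* = 6.2744.
Gap = |5.2888 − 6.2744| = 0.9856.

0.986 units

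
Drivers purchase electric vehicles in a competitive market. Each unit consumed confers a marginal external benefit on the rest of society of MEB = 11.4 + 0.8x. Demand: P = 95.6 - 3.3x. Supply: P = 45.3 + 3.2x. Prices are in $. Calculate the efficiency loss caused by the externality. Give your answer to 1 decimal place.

DWL = $27.1

Market equilibrium (private): 45.3 + 3.2x = 95.6 - 3.3x → x_m = 7.7385.
Social marginal benefit = demand + MEB = 107.0 - 2.5x.
Set SMB = MC: 107.0 - 2.5x = 45.3 + 3.2x → x* = 10.8246.
The loss is the area between SMB and MC from x* to x_m; with linear curves that's a triangle of height MEB(x_m).
DWL = ½ × 3.0861 × 17.5908 = 27.1435.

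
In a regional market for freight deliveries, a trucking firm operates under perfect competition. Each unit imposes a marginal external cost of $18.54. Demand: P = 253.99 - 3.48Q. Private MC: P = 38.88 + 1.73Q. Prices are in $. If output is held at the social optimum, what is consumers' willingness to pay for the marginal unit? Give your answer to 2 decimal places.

P = $122.69

Social marginal cost = private MC + MEC = 57.42 + 1.73Q.
Set SMC = demand: 57.42 + 1.73Q = 253.99 - 3.48Q → Q* = 37.7294.
Consumer price on the demand curve at Q*: 253.99 − 3.48×37.7294 = 122.6917.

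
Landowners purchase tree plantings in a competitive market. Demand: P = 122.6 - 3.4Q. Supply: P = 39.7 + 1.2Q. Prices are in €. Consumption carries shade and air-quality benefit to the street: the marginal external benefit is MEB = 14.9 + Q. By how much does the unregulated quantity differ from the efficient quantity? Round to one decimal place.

Market equilibrium (private): 39.7 + 1.2Q = 122.6 - 3.4Q → Q_m = 18.0217.
Social marginal benefit = demand + MEB = 137.5 - 2.4Q.
Set SMB = MC: 137.5 - 2.4Q = 39.7 + 1.2Q → Q* = 27.1667.
Gap = |18.0217 − 27.1667| = 9.1450.

9.1 units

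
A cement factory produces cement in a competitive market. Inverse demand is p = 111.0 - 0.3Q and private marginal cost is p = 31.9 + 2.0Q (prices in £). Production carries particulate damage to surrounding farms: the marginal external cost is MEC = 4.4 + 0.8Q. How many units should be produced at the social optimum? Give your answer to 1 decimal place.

Q* = 24.1

Social marginal cost = private MC + MEC = 36.3 + 2.8Q.
Set SMC = demand: 36.3 + 2.8Q = 111.0 - 0.3Q → Q* = 24.0968.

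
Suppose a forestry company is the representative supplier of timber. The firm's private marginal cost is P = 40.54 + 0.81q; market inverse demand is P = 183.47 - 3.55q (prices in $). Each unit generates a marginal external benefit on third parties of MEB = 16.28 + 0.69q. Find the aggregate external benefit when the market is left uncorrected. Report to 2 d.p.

$904.45

Market equilibrium (private): 40.54 + 0.81q = 183.47 - 3.55q → q_m = 32.7821.
Total external benefit = ∫₀^{q_m} (16.28 + 0.69q) dq = 16.28×32.7821 + ½×0.69×32.7821² = 904.4524.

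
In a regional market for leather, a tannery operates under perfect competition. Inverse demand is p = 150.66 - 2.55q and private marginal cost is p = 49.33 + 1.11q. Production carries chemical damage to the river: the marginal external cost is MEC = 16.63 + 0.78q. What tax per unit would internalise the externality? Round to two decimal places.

Social marginal cost = private MC + MEC = 65.96 + 1.89q.
Set SMC = demand: 65.96 + 1.89q = 150.66 - 2.55q → q* = 19.0766.
The Pigouvian tax equals MEC at q*: 16.63 + 0.78×19.0766 = 31.5097.

tax = 31.51 per unit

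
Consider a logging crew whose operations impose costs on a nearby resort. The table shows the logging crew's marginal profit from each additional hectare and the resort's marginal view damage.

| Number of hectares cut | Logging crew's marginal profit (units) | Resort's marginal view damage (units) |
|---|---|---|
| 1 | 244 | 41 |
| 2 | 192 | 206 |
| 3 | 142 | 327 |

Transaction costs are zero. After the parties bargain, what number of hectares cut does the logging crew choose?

1

Bargaining reaches the level where marginal profit last exceeds marginal view damage.
That holds through level 1 (244 ≥ 41) but not at 2 (192 < 206).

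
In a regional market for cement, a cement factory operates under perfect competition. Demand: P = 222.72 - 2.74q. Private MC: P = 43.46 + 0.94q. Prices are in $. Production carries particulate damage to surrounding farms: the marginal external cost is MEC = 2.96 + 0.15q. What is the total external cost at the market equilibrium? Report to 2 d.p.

Market equilibrium (private): 43.46 + 0.94q = 222.72 - 2.74q → q_m = 48.7120.
Total external cost = ∫₀^{q_m} (2.96 + 0.15q) dq = 2.96×48.7120 + ½×0.15×48.7120² = 322.1519.

$322.15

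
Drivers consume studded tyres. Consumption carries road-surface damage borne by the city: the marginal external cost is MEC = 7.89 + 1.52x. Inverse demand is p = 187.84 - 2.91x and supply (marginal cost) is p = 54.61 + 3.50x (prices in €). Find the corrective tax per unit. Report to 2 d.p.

Social marginal benefit = demand − MEC = 179.95 - 4.43x.
Set SMB = MC: 179.95 - 4.43x = 54.61 + 3.50x → x* = 15.8058.
The Pigouvian tax equals MEC at x*: 7.89 + 1.52×15.8058 = 31.9148.

tax = €31.91 per unit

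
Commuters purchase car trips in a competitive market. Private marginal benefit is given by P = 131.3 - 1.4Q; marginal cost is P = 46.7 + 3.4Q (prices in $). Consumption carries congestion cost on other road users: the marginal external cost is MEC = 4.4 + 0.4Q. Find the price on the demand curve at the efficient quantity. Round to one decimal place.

Social marginal benefit = demand − MEC = 126.9 - 1.8Q.
Set SMB = MC: 126.9 - 1.8Q = 46.7 + 3.4Q → Q* = 15.4231.
Consumer price on the demand curve at Q*: 131.3 − 1.4×15.4231 = 109.7077.

P = $109.7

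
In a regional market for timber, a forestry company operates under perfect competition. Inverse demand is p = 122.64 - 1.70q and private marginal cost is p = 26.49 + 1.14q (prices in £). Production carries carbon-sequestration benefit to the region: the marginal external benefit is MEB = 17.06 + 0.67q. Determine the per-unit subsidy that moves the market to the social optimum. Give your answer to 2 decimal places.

subsidy = £52.01 per unit

Social marginal cost = private MC − MEB = 9.43 + 0.47q.
Set SMC = demand: 9.43 + 0.47q = 122.64 - 1.70q → q* = 52.1705.
The Pigouvian subsidy equals MEB at q*: 17.06 + 0.67×52.1705 = 52.0142.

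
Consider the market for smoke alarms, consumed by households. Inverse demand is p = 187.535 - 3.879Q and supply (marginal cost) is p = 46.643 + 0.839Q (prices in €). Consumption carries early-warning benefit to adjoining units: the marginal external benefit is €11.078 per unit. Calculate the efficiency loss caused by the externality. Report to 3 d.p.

Market equilibrium (private): 46.643 + 0.839Q = 187.535 - 3.879Q → Q_m = 29.8627.
Social marginal benefit = demand + MEB = 198.613 - 3.879Q.
Set SMB = MC: 198.613 - 3.879Q = 46.643 + 0.839Q → Q* = 32.2107.
The welfare-loss triangle has base |Q_m − Q*| and height MEB(Q_m) (the vertical gap between SMB and MC is zero at Q* and MEB at Q_m).
DWL = ½ × 2.3480 × 11.0780 = 13.0056.

DWL = €13.006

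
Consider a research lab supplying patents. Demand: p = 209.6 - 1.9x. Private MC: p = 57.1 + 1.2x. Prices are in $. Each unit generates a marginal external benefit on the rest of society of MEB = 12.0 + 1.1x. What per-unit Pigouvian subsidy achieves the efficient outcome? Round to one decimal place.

subsidy = $102.5 per unit

Social marginal cost = private MC − MEB = 45.1 + 0.1x.
Set SMC = demand: 45.1 + 0.1x = 209.6 - 1.9x → x* = 82.2500.
The Pigouvian subsidy equals MEB at x*: 12.0 + 1.1×82.2500 = 102.4750.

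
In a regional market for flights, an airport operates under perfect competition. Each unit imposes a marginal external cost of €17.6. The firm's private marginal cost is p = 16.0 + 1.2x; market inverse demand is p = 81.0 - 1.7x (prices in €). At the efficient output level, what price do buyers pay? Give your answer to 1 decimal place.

P = €53.2

Social marginal cost = private MC + MEC = 33.6 + 1.2x.
Set SMC = demand: 33.6 + 1.2x = 81.0 - 1.7x → x* = 16.3448.
Consumer price on the demand curve at x*: 81.0 − 1.7×16.3448 = 53.2138.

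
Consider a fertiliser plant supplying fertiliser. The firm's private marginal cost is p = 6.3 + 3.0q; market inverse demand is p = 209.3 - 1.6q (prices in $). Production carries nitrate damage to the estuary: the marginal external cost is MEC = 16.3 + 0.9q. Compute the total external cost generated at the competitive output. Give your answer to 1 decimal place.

Market equilibrium (private): 6.3 + 3.0q = 209.3 - 1.6q → q_m = 44.1304.
Total external cost = ∫₀^{q_m} (16.3 + 0.9q) dq = 16.3×44.1304 + ½×0.9×44.1304² = 1595.6970.

$1595.7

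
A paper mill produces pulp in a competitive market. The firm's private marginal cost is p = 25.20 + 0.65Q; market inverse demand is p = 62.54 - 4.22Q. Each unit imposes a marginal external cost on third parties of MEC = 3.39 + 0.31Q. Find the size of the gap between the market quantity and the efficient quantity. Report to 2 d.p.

Market equilibrium (private): 25.20 + 0.65Q = 62.54 - 4.22Q → Q_m = 7.6674.
Social marginal cost = private MC + MEC = 28.59 + 0.96Q.
Set SMC = demand: 28.59 + 0.96Q = 62.54 - 4.22Q → Q* = 6.5541.
Gap = |7.6674 − 6.5541| = 1.1133.

1.11 units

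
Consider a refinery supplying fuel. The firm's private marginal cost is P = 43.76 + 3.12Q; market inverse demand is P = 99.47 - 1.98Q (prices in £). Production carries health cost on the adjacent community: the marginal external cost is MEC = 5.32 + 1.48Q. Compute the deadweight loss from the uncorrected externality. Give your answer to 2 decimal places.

DWL = £35.08

Market equilibrium (private): 43.76 + 3.12Q = 99.47 - 1.98Q → Q_m = 10.9235.
Social marginal cost = private MC + MEC = 49.08 + 4.60Q.
Set SMC = demand: 49.08 + 4.60Q = 99.47 - 1.98Q → Q* = 7.6581.
The loss is the area between SMC and demand from Q* to Q_m; with linear curves that's a triangle of height MEC(Q_m).
DWL = ½ × 3.2654 × 21.4868 = 35.0815.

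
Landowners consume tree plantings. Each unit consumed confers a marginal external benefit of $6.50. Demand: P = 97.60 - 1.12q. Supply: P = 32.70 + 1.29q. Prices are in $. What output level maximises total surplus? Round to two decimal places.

q* = 29.63

Social marginal benefit = demand + MEB = 104.10 - 1.12q.
Set SMB = MC: 104.10 - 1.12q = 32.70 + 1.29q → q* = 29.6266.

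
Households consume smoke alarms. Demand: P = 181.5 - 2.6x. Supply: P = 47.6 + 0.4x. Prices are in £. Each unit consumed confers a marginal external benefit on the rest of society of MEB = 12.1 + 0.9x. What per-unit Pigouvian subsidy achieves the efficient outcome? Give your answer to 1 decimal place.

Social marginal benefit = demand + MEB = 193.6 - 1.7x.
Set SMB = MC: 193.6 - 1.7x = 47.6 + 0.4x → x* = 69.5238.
The Pigouvian subsidy equals MEB at x*: 12.1 + 0.9×69.5238 = 74.6714.

subsidy = £74.7 per unit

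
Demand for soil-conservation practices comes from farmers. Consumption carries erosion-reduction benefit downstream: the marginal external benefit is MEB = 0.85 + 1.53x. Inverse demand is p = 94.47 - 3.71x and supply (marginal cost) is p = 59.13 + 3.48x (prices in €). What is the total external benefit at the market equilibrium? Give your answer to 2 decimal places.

Market equilibrium (private): 59.13 + 3.48x = 94.47 - 3.71x → x_m = 4.9152.
Total external benefit = ∫₀^{x_m} (0.85 + 1.53x) dx = 0.85×4.9152 + ½×1.53×4.9152² = 22.6597.

€22.66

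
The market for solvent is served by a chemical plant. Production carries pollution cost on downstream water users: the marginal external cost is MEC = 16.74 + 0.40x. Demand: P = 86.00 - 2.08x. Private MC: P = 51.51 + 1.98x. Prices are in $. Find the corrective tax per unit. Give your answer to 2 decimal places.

tax = $18.33 per unit

Social marginal cost = private MC + MEC = 68.25 + 2.38x.
Set SMC = demand: 68.25 + 2.38x = 86.00 - 2.08x → x* = 3.9798.
The Pigouvian tax equals MEC at x*: 16.74 + 0.40×3.9798 = 18.3319.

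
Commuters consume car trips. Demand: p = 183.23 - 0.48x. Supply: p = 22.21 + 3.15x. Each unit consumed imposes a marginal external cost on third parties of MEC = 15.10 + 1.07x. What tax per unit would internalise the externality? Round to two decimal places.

tax = 48.32 per unit

Social marginal benefit = demand − MEC = 168.13 - 1.55x.
Set SMB = MC: 168.13 - 1.55x = 22.21 + 3.15x → x* = 31.0468.
The Pigouvian tax equals MEC at x*: 15.10 + 1.07×31.0468 = 48.3201.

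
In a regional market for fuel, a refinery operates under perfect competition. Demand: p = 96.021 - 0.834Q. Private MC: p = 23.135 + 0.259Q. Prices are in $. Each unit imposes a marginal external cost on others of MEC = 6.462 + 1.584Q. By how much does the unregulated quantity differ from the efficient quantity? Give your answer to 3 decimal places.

41.872 units

Market equilibrium (private): 23.135 + 0.259Q = 96.021 - 0.834Q → Q_m = 66.6844.
Social marginal cost = private MC + MEC = 29.597 + 1.843Q.
Set SMC = demand: 29.597 + 1.843Q = 96.021 - 0.834Q → Q* = 24.8129.
Gap = |66.6844 − 24.8129| = 41.8715.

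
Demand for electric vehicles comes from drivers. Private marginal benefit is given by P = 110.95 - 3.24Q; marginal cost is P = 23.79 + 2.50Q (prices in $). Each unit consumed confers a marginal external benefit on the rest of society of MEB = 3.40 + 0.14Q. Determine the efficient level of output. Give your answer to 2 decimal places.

Q* = 16.17

Social marginal benefit = demand + MEB = 114.35 - 3.10Q.
Set SMB = MC: 114.35 - 3.10Q = 23.79 + 2.50Q → Q* = 16.1714.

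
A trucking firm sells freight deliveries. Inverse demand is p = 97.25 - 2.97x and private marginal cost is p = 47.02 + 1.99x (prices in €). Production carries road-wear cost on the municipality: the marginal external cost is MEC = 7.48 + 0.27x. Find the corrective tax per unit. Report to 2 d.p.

Social marginal cost = private MC + MEC = 54.50 + 2.26x.
Set SMC = demand: 54.50 + 2.26x = 97.25 - 2.97x → x* = 8.1740.
The Pigouvian tax equals MEC at x*: 7.48 + 0.27×8.1740 = 9.6870.

tax = €9.69 per unit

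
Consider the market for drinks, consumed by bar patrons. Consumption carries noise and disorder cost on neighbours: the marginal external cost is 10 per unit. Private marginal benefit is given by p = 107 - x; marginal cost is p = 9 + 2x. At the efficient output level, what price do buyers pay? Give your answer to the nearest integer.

P = 78

Social marginal benefit = demand − MEC = 97 - x.
Set SMB = MC: 97 - x = 9 + 2x → x* = 29.3333.
Consumer price on the demand curve at x*: 107 − 1×29.3333 = 77.6667.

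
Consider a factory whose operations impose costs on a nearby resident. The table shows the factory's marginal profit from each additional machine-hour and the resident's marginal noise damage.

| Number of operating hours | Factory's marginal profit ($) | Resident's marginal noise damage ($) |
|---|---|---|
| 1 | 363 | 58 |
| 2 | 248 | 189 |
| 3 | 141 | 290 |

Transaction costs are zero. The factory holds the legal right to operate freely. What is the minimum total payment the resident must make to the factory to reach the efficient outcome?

Left alone the factory would choose level 3 (marginal profit stays positive).
Efficient level: k* = 2 (marginal profit ≥ marginal noise damage through 2).
The resident must at least cover the factory's forgone profit from cutting 3→2: 141 = 141.

$141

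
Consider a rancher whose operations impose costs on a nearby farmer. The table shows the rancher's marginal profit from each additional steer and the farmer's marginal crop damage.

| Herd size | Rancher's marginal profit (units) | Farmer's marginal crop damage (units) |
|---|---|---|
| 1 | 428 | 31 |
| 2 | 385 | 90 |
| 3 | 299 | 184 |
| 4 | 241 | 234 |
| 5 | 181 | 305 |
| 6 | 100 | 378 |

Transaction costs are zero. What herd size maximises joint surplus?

Bargaining reaches the level where marginal profit last exceeds marginal crop damage.
That holds through level 4 (241 ≥ 234) but not at 5 (181 < 305).

4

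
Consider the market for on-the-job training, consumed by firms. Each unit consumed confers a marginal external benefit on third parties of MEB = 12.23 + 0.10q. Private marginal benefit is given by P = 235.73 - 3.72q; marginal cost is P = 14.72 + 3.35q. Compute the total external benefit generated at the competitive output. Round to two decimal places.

Market equilibrium (private): 14.72 + 3.35q = 235.73 - 3.72q → q_m = 31.2603.
Total external benefit = ∫₀^{q_m} (12.23 + 0.10q) dq = 12.23×31.2603 + ½×0.10×31.2603² = 431.1738.

431.17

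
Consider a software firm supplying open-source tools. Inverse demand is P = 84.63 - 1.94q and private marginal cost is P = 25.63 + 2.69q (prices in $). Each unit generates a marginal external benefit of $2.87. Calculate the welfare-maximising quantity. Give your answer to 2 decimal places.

q* = 13.36

Social marginal cost = private MC − MEB = 22.76 + 2.69q.
Set SMC = demand: 22.76 + 2.69q = 84.63 - 1.94q → q* = 13.3629.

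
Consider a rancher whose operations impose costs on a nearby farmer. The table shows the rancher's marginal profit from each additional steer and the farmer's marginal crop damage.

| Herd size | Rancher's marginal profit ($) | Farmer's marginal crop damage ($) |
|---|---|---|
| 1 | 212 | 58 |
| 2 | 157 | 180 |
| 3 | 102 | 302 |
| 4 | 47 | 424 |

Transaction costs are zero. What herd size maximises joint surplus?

1

Bargaining reaches the level where marginal profit last exceeds marginal crop damage.
That holds through level 1 (212 ≥ 58) but not at 2 (157 < 180).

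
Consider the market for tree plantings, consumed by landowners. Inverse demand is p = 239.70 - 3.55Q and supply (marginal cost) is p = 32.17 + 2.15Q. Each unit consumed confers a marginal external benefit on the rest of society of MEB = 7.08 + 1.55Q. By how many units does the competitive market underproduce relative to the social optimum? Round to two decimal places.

15.30 units

Market equilibrium (private): 32.17 + 2.15Q = 239.70 - 3.55Q → Q_m = 36.4088.
Social marginal benefit = demand + MEB = 246.78 - 2.00Q.
Set SMB = MC: 246.78 - 2.00Q = 32.17 + 2.15Q → Q* = 51.7133.
Gap = |36.4088 − 51.7133| = 15.3045.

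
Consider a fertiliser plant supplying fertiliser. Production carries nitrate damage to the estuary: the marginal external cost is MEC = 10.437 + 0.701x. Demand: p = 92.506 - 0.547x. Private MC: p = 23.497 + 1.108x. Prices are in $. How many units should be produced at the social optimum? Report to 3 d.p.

x* = 24.861

Social marginal cost = private MC + MEC = 33.934 + 1.809x.
Set SMC = demand: 33.934 + 1.809x = 92.506 - 0.547x → x* = 24.8608.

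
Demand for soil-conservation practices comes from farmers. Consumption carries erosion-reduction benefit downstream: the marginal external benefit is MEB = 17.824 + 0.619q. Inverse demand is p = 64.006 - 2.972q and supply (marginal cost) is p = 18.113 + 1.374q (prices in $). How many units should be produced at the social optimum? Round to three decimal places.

q* = 17.096

Social marginal benefit = demand + MEB = 81.830 - 2.353q.
Set SMB = MC: 81.830 - 2.353q = 18.113 + 1.374q → q* = 17.0961.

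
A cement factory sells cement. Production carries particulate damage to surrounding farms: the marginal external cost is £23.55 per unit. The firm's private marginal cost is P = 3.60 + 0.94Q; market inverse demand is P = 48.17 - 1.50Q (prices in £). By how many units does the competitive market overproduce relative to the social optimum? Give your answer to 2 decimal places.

Market equilibrium (private): 3.60 + 0.94Q = 48.17 - 1.50Q → Q_m = 18.2664.
Social marginal cost = private MC + MEC = 27.15 + 0.94Q.
Set SMC = demand: 27.15 + 0.94Q = 48.17 - 1.50Q → Q* = 8.6148.
Gap = |18.2664 − 8.6148| = 9.6516.

9.65 units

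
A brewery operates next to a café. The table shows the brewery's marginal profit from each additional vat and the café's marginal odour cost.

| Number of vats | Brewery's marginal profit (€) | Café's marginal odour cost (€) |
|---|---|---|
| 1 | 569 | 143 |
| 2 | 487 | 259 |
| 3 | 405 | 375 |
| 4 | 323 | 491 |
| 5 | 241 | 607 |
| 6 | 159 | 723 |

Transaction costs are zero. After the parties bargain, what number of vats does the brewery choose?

Bargaining reaches the level where marginal profit last exceeds marginal odour cost.
That holds through level 3 (405 ≥ 375) but not at 4 (323 < 491).

3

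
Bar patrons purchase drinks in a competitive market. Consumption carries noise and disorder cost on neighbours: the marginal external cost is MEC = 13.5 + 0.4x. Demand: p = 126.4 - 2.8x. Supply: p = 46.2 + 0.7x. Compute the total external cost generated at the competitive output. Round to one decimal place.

414.4

Market equilibrium (private): 46.2 + 0.7x = 126.4 - 2.8x → x_m = 22.9143.
Total external cost = ∫₀^{x_m} (13.5 + 0.4x) dx = 13.5×22.9143 + ½×0.4×22.9143² = 414.3561.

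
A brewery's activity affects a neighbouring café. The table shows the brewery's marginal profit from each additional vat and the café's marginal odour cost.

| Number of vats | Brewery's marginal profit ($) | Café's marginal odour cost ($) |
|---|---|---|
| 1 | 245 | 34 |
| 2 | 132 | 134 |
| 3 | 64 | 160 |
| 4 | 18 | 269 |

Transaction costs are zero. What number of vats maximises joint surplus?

1

Bargaining reaches the level where marginal profit last exceeds marginal odour cost.
That holds through level 1 (245 ≥ 34) but not at 2 (132 < 134).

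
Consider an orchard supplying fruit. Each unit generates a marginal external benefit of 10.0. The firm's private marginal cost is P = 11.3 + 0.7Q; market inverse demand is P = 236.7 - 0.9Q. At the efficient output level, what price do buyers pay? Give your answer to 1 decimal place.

P = 104.3

Social marginal cost = private MC − MEB = 1.3 + 0.7Q.
Set SMC = demand: 1.3 + 0.7Q = 236.7 - 0.9Q → Q* = 147.1250.
Consumer price on the demand curve at Q*: 236.7 − 0.9×147.1250 = 104.2875.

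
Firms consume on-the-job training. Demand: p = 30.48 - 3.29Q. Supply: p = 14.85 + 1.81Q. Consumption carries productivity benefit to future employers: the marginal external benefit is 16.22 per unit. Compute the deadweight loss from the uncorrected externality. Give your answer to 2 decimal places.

Market equilibrium (private): 14.85 + 1.81Q = 30.48 - 3.29Q → Q_m = 3.0647.
Social marginal benefit = demand + MEB = 46.70 - 3.29Q.
Set SMB = MC: 46.70 - 3.29Q = 14.85 + 1.81Q → Q* = 6.2451.
The welfare-loss triangle has base |Q_m − Q*| and height MEB(Q_m) (the vertical gap between SMB and MC is zero at Q* and MEB at Q_m).
DWL = ½ × 3.1804 × 16.2200 = 25.7930.

DWL = 25.79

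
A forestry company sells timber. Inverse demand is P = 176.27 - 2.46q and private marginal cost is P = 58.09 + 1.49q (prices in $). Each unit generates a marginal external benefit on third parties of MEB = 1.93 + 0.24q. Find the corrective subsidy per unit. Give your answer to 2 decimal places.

Social marginal cost = private MC − MEB = 56.16 + 1.25q.
Set SMC = demand: 56.16 + 1.25q = 176.27 - 2.46q → q* = 32.3747.
The Pigouvian subsidy equals MEB at q*: 1.93 + 0.24×32.3747 = 9.6999.

subsidy = $9.70 per unit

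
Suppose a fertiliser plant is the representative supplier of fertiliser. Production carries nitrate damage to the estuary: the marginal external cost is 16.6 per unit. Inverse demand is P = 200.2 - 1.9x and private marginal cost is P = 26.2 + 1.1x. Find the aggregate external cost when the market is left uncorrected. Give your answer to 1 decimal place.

Market equilibrium (private): 26.2 + 1.1x = 200.2 - 1.9x → x_m = 58.0000.
Total external cost = MEC × x_m = 16.6 × 58.0000 = 962.8000.

962.8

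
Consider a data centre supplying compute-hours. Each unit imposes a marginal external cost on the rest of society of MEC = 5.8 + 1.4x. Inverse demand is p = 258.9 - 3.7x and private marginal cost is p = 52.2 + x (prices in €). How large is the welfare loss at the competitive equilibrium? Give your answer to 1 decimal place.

DWL = €372.0

Market equilibrium (private): 52.2 + x = 258.9 - 3.7x → x_m = 43.9787.
Social marginal cost = private MC + MEC = 58.0 + 2.4x.
Set SMC = demand: 58.0 + 2.4x = 258.9 - 3.7x → x* = 32.9344.
The loss is the area between SMC and demand from x* to x_m; with linear curves that's a triangle of height MEC(x_m).
DWL = ½ × 11.0443 × 67.3702 = 372.0283.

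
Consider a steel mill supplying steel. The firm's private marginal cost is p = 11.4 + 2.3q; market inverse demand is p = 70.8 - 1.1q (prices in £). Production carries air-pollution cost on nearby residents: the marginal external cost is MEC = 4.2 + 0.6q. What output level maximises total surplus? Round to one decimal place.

q* = 13.8

Social marginal cost = private MC + MEC = 15.6 + 2.9q.
Set SMC = demand: 15.6 + 2.9q = 70.8 - 1.1q → q* = 13.8000.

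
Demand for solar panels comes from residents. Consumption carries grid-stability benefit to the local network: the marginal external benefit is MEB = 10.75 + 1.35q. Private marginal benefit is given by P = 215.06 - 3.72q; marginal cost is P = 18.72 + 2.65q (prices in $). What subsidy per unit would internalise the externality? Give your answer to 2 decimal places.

subsidy = $66.44 per unit

Social marginal benefit = demand + MEB = 225.81 - 2.37q.
Set SMB = MC: 225.81 - 2.37q = 18.72 + 2.65q → q* = 41.2530.
The Pigouvian subsidy equals MEB at q*: 10.75 + 1.35×41.2530 = 66.4416.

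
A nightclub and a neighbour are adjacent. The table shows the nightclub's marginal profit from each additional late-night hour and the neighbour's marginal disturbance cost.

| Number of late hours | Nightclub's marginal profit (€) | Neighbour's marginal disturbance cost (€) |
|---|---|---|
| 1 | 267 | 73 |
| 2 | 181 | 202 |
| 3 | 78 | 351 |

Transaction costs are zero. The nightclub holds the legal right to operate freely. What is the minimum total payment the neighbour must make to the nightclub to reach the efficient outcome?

Left alone the nightclub would choose level 3 (marginal profit stays positive).
Efficient level: k* = 1 (marginal profit ≥ marginal disturbance cost through 1).
The neighbour must at least cover the nightclub's forgone profit from cutting 3→1: 181 + 78 = 259.

€259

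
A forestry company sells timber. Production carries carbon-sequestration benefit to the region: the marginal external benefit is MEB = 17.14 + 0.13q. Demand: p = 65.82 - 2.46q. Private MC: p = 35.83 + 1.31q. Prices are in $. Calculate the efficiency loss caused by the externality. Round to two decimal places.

DWL = $45.37

Market equilibrium (private): 35.83 + 1.31q = 65.82 - 2.46q → q_m = 7.9549.
Social marginal cost = private MC − MEB = 18.69 + 1.18q.
Set SMC = demand: 18.69 + 1.18q = 65.82 - 2.46q → q* = 12.9478.
The welfare-loss triangle has base |q_m − q*| and height MEB(q_m) (the vertical gap between SMC and demand is zero at q* and MEB at q_m).
DWL = ½ × 4.9929 × 18.1741 = 45.3707.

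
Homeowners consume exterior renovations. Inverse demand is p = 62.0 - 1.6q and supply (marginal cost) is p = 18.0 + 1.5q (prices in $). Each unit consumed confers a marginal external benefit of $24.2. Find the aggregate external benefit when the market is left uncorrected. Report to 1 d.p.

Market equilibrium (private): 18.0 + 1.5q = 62.0 - 1.6q → q_m = 14.1935.
Total external benefit = MEB × q_m = 24.2 × 14.1935 = 343.4827.

$343.5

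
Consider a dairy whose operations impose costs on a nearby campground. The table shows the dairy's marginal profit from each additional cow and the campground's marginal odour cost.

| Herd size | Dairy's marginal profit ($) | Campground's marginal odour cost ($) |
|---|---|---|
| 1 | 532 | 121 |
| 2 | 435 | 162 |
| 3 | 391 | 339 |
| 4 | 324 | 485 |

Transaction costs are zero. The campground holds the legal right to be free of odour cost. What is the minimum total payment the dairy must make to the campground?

Efficient level: marginal profit ≥ marginal odour cost through level 3, so k* = 3.
With the campground holding the right, the dairy must at least compensate total damage at k*: 121 + 162 + 339 = 622.

$622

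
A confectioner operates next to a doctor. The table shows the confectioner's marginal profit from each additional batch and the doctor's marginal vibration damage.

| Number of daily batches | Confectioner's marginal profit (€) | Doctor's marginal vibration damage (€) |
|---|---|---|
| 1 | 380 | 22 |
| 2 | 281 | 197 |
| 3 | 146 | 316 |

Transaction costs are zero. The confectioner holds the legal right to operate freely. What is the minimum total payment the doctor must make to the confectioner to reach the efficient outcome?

Left alone the confectioner would choose level 3 (marginal profit stays positive).
Efficient level: k* = 2 (marginal profit ≥ marginal vibration damage through 2).
The doctor must at least cover the confectioner's forgone profit from cutting 3→2: 146 = 146.

€146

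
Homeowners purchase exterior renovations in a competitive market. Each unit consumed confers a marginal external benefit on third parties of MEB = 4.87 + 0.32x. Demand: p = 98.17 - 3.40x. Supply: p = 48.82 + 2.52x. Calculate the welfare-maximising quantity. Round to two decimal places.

Social marginal benefit = demand + MEB = 103.04 - 3.08x.
Set SMB = MC: 103.04 - 3.08x = 48.82 + 2.52x → x* = 9.6821.

x* = 9.68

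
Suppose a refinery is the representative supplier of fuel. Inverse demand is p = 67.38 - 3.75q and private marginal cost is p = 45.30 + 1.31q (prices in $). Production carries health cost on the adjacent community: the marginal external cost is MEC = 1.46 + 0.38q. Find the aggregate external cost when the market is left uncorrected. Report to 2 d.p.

$9.99

Market equilibrium (private): 45.30 + 1.31q = 67.38 - 3.75q → q_m = 4.3636.
Total external cost = ∫₀^{q_m} (1.46 + 0.38q) dq = 1.46×4.3636 + ½×0.38×4.3636² = 9.9886.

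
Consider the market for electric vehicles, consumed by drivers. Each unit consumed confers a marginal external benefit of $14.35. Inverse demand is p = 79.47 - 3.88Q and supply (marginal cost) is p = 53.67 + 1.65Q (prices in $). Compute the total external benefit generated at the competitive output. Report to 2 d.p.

$66.95

Market equilibrium (private): 53.67 + 1.65Q = 79.47 - 3.88Q → Q_m = 4.6655.
Total external benefit = MEB × Q_m = 14.35 × 4.6655 = 66.9499.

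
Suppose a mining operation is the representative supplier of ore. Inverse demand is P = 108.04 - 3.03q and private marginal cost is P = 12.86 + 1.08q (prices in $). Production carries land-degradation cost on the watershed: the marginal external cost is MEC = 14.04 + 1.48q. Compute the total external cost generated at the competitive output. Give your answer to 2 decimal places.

$722.00

Market equilibrium (private): 12.86 + 1.08q = 108.04 - 3.03q → q_m = 23.1582.
Total external cost = ∫₀^{q_m} (14.04 + 1.48q) dq = 14.04×23.1582 + ½×1.48×23.1582² = 722.0048.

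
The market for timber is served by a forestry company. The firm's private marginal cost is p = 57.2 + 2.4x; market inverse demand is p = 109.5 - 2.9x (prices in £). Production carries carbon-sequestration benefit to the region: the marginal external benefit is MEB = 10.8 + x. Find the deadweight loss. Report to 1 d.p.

DWL = £49.7

Market equilibrium (private): 57.2 + 2.4x = 109.5 - 2.9x → x_m = 9.8679.
Social marginal cost = private MC − MEB = 46.4 + 1.4x.
Set SMC = demand: 46.4 + 1.4x = 109.5 - 2.9x → x* = 14.6744.
Height of the DWL triangle at x_m is demand(x_m) − SMC(x_m) = MEB(x_m) = 20.6679.
DWL = ½ × 4.8065 × 20.6679 = 49.6701.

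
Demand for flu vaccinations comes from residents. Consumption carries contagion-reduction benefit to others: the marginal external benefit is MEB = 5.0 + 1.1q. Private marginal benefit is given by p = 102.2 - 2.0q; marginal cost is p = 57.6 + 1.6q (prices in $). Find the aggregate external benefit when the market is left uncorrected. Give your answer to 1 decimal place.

$146.4

Market equilibrium (private): 57.6 + 1.6q = 102.2 - 2.0q → q_m = 12.3889.
Total external benefit = ∫₀^{q_m} (5.0 + 1.1q) dq = 5.0×12.3889 + ½×1.1×12.3889² = 146.3612.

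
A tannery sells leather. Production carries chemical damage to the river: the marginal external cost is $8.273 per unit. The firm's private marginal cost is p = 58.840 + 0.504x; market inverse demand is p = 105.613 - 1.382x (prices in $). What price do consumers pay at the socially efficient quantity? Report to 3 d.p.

Social marginal cost = private MC + MEC = 67.113 + 0.504x.
Set SMC = demand: 67.113 + 0.504x = 105.613 - 1.382x → x* = 20.4136.
Consumer price on the demand curve at x*: 105.613 − 1.382×20.4136 = 77.4014.

P = $77.401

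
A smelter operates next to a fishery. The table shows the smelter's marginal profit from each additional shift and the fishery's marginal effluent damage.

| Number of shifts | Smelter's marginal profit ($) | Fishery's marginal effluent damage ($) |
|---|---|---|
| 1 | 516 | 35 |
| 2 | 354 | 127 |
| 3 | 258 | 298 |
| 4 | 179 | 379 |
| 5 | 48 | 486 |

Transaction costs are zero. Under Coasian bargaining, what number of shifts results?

2

Bargaining reaches the level where marginal profit last exceeds marginal effluent damage.
That holds through level 2 (354 ≥ 127) but not at 3 (258 < 298).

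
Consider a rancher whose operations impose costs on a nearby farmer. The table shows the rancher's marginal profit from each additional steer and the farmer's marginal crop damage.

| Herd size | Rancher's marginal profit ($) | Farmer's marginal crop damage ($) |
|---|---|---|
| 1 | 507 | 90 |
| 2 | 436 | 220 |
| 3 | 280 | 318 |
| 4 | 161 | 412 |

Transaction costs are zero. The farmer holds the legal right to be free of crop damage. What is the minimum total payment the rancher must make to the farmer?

Efficient level: marginal profit ≥ marginal crop damage through level 2, so k* = 2.
With the farmer holding the right, the rancher must at least compensate total damage at k*: 90 + 220 = 310.

$310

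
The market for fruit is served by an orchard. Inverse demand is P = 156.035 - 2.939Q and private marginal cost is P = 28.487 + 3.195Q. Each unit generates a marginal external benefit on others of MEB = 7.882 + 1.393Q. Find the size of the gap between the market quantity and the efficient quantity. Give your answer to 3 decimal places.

Market equilibrium (private): 28.487 + 3.195Q = 156.035 - 2.939Q → Q_m = 20.7936.
Social marginal cost = private MC − MEB = 20.605 + 1.802Q.
Set SMC = demand: 20.605 + 1.802Q = 156.035 - 2.939Q → Q* = 28.5657.
Gap = |20.7936 − 28.5657| = 7.7721.

7.772 units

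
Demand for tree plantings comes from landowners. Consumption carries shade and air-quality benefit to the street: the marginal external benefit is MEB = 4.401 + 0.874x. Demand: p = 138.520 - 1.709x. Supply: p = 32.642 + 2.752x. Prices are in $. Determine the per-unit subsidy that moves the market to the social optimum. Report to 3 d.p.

subsidy = $31.271 per unit

Social marginal benefit = demand + MEB = 142.921 - 0.835x.
Set SMB = MC: 142.921 - 0.835x = 32.642 + 2.752x → x* = 30.7441.
The Pigouvian subsidy equals MEB at x*: 4.401 + 0.874×30.7441 = 31.2713.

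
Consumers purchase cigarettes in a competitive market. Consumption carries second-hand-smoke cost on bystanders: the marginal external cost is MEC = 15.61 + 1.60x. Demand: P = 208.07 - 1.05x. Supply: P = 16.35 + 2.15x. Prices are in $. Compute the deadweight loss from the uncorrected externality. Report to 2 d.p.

Market equilibrium (private): 16.35 + 2.15x = 208.07 - 1.05x → x_m = 59.9125.
Social marginal benefit = demand − MEC = 192.46 - 2.65x.
Set SMB = MC: 192.46 - 2.65x = 16.35 + 2.15x → x* = 36.6896.
The welfare-loss triangle has base |x_m − x*| and height MEC(x_m) (the vertical gap between SMB and MC is zero at x* and MEC at x_m).
DWL = ½ × 23.2229 × 111.4700 = 1294.3283.

DWL = $1294.33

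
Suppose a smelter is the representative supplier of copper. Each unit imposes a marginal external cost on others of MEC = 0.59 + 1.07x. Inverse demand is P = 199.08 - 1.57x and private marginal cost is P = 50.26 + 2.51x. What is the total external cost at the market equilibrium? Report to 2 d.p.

733.32

Market equilibrium (private): 50.26 + 2.51x = 199.08 - 1.57x → x_m = 36.4755.
Total external cost = ∫₀^{x_m} (0.59 + 1.07x) dx = 0.59×36.4755 + ½×1.07×36.4755² = 733.3178.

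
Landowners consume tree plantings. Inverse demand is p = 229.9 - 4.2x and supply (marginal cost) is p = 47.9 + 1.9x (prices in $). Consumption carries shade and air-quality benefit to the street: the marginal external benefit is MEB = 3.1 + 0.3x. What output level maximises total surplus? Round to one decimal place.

x* = 31.9

Social marginal benefit = demand + MEB = 233.0 - 3.9x.
Set SMB = MC: 233.0 - 3.9x = 47.9 + 1.9x → x* = 31.9138.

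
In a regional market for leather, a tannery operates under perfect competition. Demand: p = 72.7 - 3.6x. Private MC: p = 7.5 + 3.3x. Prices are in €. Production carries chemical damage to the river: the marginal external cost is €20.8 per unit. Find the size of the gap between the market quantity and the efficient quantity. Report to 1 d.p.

Market equilibrium (private): 7.5 + 3.3x = 72.7 - 3.6x → x_m = 9.4493.
Social marginal cost = private MC + MEC = 28.3 + 3.3x.
Set SMC = demand: 28.3 + 3.3x = 72.7 - 3.6x → x* = 6.4348.
Gap = |9.4493 − 6.4348| = 3.0145.

3.0 units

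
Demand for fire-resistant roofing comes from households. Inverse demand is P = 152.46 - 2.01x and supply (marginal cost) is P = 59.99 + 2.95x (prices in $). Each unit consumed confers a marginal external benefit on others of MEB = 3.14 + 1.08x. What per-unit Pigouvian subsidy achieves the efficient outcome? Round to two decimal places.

Social marginal benefit = demand + MEB = 155.60 - 0.93x.
Set SMB = MC: 155.60 - 0.93x = 59.99 + 2.95x → x* = 24.6418.
The Pigouvian subsidy equals MEB at x*: 3.14 + 1.08×24.6418 = 29.7531.

subsidy = $29.75 per unit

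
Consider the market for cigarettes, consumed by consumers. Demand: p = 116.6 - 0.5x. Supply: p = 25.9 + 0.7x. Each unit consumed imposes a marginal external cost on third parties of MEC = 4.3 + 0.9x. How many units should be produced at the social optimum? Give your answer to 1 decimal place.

Social marginal benefit = demand − MEC = 112.3 - 1.4x.
Set SMB = MC: 112.3 - 1.4x = 25.9 + 0.7x → x* = 41.1429.

x* = 41.1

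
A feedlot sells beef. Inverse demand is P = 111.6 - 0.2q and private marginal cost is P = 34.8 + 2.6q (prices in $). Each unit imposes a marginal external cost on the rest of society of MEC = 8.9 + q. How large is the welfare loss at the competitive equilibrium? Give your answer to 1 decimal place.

Market equilibrium (private): 34.8 + 2.6q = 111.6 - 0.2q → q_m = 27.4286.
Social marginal cost = private MC + MEC = 43.7 + 3.6q.
Set SMC = demand: 43.7 + 3.6q = 111.6 - 0.2q → q* = 17.8684.
The welfare-loss triangle has base |q_m − q*| and height MEC(q_m) (the vertical gap between SMC and demand is zero at q* and MEC at q_m).
DWL = ½ × 9.5602 × 36.3286 = 173.6543.

DWL = $173.7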